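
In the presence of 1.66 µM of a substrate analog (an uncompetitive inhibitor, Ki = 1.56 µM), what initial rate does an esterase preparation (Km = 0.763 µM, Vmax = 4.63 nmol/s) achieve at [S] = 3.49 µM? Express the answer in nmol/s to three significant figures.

With α = 1 + [I]/Ki = 1 + 1.66/1.56 = 2.064, the uncompetitive rate law is v = (Vmax/α)·[S] / (Km/α + [S]).
v = (4.63/2.064)×3.49 / (0.763/2.064 + 3.49) = 7.828/3.860 = 2.03 nmol/s.

2.03 nmol/s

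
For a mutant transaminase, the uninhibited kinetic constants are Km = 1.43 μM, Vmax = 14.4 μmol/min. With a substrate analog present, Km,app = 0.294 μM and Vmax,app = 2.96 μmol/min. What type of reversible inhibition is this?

uncompetitive

Both Km and Vmax decrease by the same factor (~4.86-fold) — characteristic of uncompetitive inhibition.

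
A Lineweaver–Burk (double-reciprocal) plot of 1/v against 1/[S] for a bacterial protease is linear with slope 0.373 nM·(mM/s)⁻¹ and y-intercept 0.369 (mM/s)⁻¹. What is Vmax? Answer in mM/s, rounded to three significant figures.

2.71 mM/s

The y-intercept of a Lineweaver–Burk plot equals 1/Vmax, so Vmax = 1/0.369 = 2.71 mM/s.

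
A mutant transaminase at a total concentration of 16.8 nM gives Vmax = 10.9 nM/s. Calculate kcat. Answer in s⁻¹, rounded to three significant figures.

kcat = Vmax/[E]total = 10.9 nM/s / 16.8 nM = 0.649 s⁻¹.

0.649 s⁻¹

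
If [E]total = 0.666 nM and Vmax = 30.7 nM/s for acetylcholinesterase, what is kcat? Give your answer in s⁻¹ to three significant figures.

46.1 s⁻¹

kcat = Vmax/[E]total = 30.7 nM/s / 0.666 nM = 46.1 s⁻¹.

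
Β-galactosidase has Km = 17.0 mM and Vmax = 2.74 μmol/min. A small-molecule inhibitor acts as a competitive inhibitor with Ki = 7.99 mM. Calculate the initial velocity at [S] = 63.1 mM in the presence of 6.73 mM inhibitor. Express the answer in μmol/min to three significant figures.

α = 1 + [I]/Ki = 1 + 6.73/7.99 = 1.842.
For a competitive inhibitor, Vmax is unchanged and the apparent Km becomes α·Km: Km,app = 31.3 mM, Vmax,app = 2.74 μmol/min.
v = Vmax,app·[S]/(Km,app + [S]) = 2.74 × 63.1/(31.3 + 63.1) = 1.83 μmol/min.

1.83 μmol/min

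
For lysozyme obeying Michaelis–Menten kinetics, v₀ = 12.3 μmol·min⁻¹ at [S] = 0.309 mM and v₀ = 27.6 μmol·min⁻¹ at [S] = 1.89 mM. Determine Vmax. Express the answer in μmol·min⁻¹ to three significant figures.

36.5 μmol·min⁻¹

In reciprocal form, 1/v = (Km/Vmax)·(1/[S]) + 1/Vmax. The two points give (1/[S], 1/v) = (3.236, 0.08130) and (0.5291, 0.03623).
Slope = (0.08130 − 0.03623)/(3.236 − 0.5291) = 0.01665; intercept = 0.08130 − 0.01665×3.236 = 0.02742.
Vmax = 1/intercept = 36.5 μmol·min⁻¹; Km = slope × Vmax = 0.01665 × 36.5 = 0.607 mM.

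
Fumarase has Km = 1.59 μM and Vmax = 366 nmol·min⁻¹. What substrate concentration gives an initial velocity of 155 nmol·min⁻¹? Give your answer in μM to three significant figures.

1.17 μM

Rearranging v = Vmax[S]/(Km+[S]) gives [S] = Km·v/(Vmax − v).
[S] = 1.59 × 155 / (366 − 155) = 246.4/211.0 = 1.17 μM.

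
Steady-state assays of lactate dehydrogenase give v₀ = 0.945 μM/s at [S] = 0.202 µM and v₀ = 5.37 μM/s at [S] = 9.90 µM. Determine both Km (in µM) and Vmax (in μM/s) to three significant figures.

Km = 1.07 µM; Vmax = 5.95 μM/s

From v = Vmax[S]/(Km+[S]), each point gives Vmax = v(Km+[S])/[S].
Equating: 0.945(Km+0.202)/0.202 = 5.37(Km+9.90)/9.90.
4.678·Km + 0.945 = 0.5424·Km + 5.37, so (4.678 − 0.5424)·Km = 5.37 − 0.945.
Km = 4.425/4.136 = 1.07 µM; then Vmax = 0.945(1.07+0.202)/0.202 = 5.95 μM/s.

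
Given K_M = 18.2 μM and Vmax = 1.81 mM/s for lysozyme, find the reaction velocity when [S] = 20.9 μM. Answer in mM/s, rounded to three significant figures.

v = Vmax·[S]/(Km + [S]) = 1.81 × 20.9 / (18.2 + 20.9)
  = 37.83 / 39.10 = 0.967 mM/s.

0.967 mM/s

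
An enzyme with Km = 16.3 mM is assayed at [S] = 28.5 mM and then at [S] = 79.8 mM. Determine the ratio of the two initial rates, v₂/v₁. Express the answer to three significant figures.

1.31

Since Vmax cancels, v₂/v₁ = [S]₂(Km+[S]₁) / [S]₁(Km+[S]₂).
= 79.8×(16.3+28.5) / (28.5×(16.3+79.8)) = 3575/2739 = 1.31.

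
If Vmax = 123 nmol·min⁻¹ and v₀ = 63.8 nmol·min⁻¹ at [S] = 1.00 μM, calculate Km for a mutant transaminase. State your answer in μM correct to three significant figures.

0.928 μM

From v = Vmax[S]/(Km+[S]), Km = [S](Vmax − v)/v.
Km = 1.00 × (123 − 63.8) / 63.8 = 59.20/63.8 = 0.928 μM.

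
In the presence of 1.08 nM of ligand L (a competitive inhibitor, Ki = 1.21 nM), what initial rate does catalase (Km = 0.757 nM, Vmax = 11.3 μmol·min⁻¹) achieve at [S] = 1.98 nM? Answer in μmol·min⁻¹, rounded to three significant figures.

With α = 1 + [I]/Ki = 1 + 1.08/1.21 = 1.893, the competitive rate law is v = Vmax[S] / (αKm + [S]).
v = 11.3×1.98 / (1.893×0.757 + 1.98) = 22.37/3.413 = 6.56 μmol·min⁻¹.

6.56 μmol·min⁻¹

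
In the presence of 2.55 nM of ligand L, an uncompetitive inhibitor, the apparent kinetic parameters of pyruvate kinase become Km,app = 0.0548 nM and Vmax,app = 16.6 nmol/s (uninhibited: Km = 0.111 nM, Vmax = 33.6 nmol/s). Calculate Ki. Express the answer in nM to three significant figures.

2.49 nM

Uncompetitive: Vmax,app = Vmax/α (and Km,app = Km/α) with α = 1 + [I]/Ki.
α = Vmax/Vmax,app = 33.6/16.6 = 2.024.
Ki = [I]/(α − 1) = 2.55/1.024 = 2.49 nM.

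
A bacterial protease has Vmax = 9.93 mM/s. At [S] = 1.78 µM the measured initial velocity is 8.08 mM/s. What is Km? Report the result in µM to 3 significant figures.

From v = Vmax[S]/(Km+[S]), Km = [S](Vmax − v)/v.
Km = 1.78 × (9.93 − 8.08) / 8.08 = 3.293/8.08 = 0.408 µM.

0.408 µM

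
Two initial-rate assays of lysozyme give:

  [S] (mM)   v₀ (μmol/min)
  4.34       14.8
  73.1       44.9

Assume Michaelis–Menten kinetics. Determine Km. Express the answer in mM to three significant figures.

From v = Vmax[S]/(Km+[S]), each point gives Vmax = v(Km+[S])/[S].
Equating: 14.8(Km+4.34)/4.34 = 44.9(Km+73.1)/73.1.
3.410·Km + 14.8 = 0.6142·Km + 44.9, so (3.410 − 0.6142)·Km = 44.9 − 14.8.
Km = 30.10/2.796 = 10.8 mM; then Vmax = 14.8(10.8+4.34)/4.34 = 51.5 μmol/min.

10.8 mM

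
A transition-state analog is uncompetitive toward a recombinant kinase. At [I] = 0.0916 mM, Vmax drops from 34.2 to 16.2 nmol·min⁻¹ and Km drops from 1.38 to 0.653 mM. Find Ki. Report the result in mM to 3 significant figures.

Uncompetitive: Vmax,app = Vmax/α (and Km,app = Km/α) with α = 1 + [I]/Ki.
α = Vmax/Vmax,app = 34.2/16.2 = 2.111.
Ki = [I]/(α − 1) = 0.0916/1.111 = 0.0824 mM.

0.0824 mM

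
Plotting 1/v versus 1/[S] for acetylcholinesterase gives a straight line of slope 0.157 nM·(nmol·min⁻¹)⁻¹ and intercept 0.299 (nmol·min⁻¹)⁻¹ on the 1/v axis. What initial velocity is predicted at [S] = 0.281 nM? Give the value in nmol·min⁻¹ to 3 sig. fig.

The y-intercept is 1/Vmax, so Vmax = 1/0.299 = 3.34 nmol·min⁻¹.
The slope is Km/Vmax, so Km = 0.157 × 3.34 = 0.525 nM.
Then v = 3.34 × 0.281/(0.525 + 0.281) = 1.17 nmol·min⁻¹.

1.17 nmol·min⁻¹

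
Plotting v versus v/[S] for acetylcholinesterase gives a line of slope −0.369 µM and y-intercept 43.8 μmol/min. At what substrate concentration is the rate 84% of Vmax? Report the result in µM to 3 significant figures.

The Eadie–Hofstee slope gives Km = 0.369 µM (slope = −Km).
v/Vmax = [S]/(Km+[S]) = 0.84 ⇒ [S] = Km·0.84/(1−0.84) = 0.369 × 5.250 = 1.94 µM.

1.94 µM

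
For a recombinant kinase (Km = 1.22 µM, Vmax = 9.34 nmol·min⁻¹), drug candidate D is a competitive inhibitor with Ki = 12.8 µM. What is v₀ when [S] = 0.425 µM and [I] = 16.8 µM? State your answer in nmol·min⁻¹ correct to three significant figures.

1.22 nmol·min⁻¹

With α = 1 + [I]/Ki = 1 + 16.8/12.8 = 2.312, the competitive rate law is v = Vmax[S] / (αKm + [S]).
v = 9.34×0.425 / (2.312×1.22 + 0.425) = 3.970/3.246 = 1.22 nmol·min⁻¹.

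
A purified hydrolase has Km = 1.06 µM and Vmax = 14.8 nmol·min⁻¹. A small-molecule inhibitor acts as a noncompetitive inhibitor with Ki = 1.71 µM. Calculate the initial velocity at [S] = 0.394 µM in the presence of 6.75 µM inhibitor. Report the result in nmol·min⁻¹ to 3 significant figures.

0.811 nmol·min⁻¹

With α = 1 + [I]/Ki = 1 + 6.75/1.71 = 4.947, the noncompetitive rate law is v = (Vmax/α)·[S] / (Km + [S]).
v = (14.8/4.947)×0.394 / (1.06 + 0.394) = 1.179/1.454 = 0.811 nmol·min⁻¹.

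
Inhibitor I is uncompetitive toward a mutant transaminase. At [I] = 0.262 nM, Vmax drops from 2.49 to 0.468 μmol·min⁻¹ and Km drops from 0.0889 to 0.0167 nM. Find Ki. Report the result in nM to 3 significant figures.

Uncompetitive: Vmax,app = Vmax/α (and Km,app = Km/α) with α = 1 + [I]/Ki.
α = Vmax/Vmax,app = 2.49/0.468 = 5.321.
Ki = [I]/(α − 1) = 0.262/4.321 = 0.0606 nM.

0.0606 nM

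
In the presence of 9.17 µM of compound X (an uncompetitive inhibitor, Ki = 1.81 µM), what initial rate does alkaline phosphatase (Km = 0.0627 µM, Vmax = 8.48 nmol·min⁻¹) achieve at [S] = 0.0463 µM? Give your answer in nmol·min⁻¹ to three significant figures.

1.14 nmol·min⁻¹

α = 1 + [I]/Ki = 1 + 9.17/1.81 = 6.066.
For an uncompetitive inhibitor, both parameters are divided by α, giving Vmax/α and Km/α: Km,app = 0.0103 µM, Vmax,app = 1.40 nmol·min⁻¹.
v = Vmax,app·[S]/(Km,app + [S]) = 1.40 × 0.0463/(0.0103 + 0.0463) = 1.14 nmol·min⁻¹.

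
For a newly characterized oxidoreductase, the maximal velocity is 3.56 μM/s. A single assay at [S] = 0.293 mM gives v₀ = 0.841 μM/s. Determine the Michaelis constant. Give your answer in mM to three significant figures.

0.947 mM

v/Vmax = 0.841/3.56 = 0.2362 = [S]/(Km+[S]).
So Km + [S] = [S]/0.2362 = 1.240 mM, giving Km = 1.240 − 0.293 = 0.947 mM.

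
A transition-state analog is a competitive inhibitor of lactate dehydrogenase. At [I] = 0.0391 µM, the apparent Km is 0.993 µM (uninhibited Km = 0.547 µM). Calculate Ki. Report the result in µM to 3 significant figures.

0.0480 µM

Competitive: Km,app = α·Km with α = 1 + [I]/Ki.
α = Km,app/Km = 0.993/0.547 = 1.815.
Ki = [I]/(α − 1) = 0.0391/0.8154 = 0.0480 µM.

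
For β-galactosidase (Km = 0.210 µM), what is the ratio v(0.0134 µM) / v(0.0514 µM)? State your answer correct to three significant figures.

The fractional saturations are [S]/(Km+[S]) = 0.0514/0.2614 = 0.1966 and 0.0134/0.2234 = 0.05998.
v₂/v₁ is just their ratio: 0.05998/0.1966 = 0.305.

0.305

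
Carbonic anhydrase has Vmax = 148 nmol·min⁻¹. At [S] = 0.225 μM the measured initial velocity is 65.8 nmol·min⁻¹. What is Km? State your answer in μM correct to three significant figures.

0.281 μM

From v = Vmax[S]/(Km+[S]), Km = [S](Vmax − v)/v.
Km = 0.225 × (148 − 65.8) / 65.8 = 18.50/65.8 = 0.281 μM.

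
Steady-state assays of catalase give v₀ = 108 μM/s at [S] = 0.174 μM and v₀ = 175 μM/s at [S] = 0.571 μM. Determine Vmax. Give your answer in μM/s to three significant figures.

240 μM/s

In reciprocal form, 1/v = (Km/Vmax)·(1/[S]) + 1/Vmax. The two points give (1/[S], 1/v) = (5.747, 0.009259) and (1.751, 0.005714).
Slope = (0.009259 − 0.005714)/(5.747 − 1.751) = 0.0008872; intercept = 0.009259 − 0.0008872×5.747 = 0.004161.
Vmax = 1/intercept = 240 μM/s; Km = slope × Vmax = 0.0008872 × 240 = 0.213 μM.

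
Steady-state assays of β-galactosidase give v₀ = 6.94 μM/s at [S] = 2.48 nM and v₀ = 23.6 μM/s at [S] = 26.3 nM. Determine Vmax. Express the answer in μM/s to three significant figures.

31.5 μM/s

From v = Vmax[S]/(Km+[S]), each point gives Vmax = v(Km+[S])/[S].
Equating: 6.94(Km+2.48)/2.48 = 23.6(Km+26.3)/26.3.
2.798·Km + 6.94 = 0.8973·Km + 23.6, so (2.798 − 0.8973)·Km = 23.6 − 6.94.
Km = 16.66/1.901 = 8.76 nM; then Vmax = 6.94(8.76+2.48)/2.48 = 31.5 μM/s.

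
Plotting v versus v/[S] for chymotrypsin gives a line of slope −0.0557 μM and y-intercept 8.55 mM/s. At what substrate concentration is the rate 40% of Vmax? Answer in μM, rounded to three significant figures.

The Eadie–Hofstee slope gives Km = 0.0557 μM (slope = −Km).
v/Vmax = [S]/(Km+[S]) = 0.4 ⇒ [S] = Km·0.4/(1−0.4) = 0.0557 × 0.6667 = 0.0371 μM.

0.0371 μM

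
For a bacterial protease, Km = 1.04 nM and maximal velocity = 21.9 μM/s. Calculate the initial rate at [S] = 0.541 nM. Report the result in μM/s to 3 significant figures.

7.49 μM/s

[S]/(Km+[S]) = 0.541/1.581 = 0.3422, the fractional saturation.
v = 0.3422 × Vmax = 0.3422 × 21.9 = 7.49 μM/s.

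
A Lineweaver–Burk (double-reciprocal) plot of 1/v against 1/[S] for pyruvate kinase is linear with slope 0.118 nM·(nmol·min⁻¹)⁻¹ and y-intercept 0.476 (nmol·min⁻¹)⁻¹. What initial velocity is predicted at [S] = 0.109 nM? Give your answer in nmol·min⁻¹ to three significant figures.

0.642 nmol·min⁻¹

The y-intercept is 1/Vmax, so Vmax = 1/0.476 = 2.10 nmol·min⁻¹.
The slope is Km/Vmax, so Km = 0.118 × 2.10 = 0.248 nM.
Then v = 2.10 × 0.109/(0.248 + 0.109) = 0.642 nmol·min⁻¹.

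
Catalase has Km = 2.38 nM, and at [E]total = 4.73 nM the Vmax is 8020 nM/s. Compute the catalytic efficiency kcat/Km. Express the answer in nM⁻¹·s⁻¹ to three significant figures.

712 nM⁻¹·s⁻¹

kcat = Vmax/[E]total = 8020/4.73 = 1700 s⁻¹.
kcat/Km = 1700/2.38 = 712 nM⁻¹·s⁻¹.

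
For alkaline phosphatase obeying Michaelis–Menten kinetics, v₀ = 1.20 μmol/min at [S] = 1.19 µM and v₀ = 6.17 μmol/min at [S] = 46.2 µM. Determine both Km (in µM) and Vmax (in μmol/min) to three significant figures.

Km = 5.68 µM; Vmax = 6.93 μmol/min

From v = Vmax[S]/(Km+[S]), each point gives Vmax = v(Km+[S])/[S].
Equating: 1.20(Km+1.19)/1.19 = 6.17(Km+46.2)/46.2.
1.008·Km + 1.20 = 0.1335·Km + 6.17, so (1.008 − 0.1335)·Km = 6.17 − 1.20.
Km = 4.970/0.8749 = 5.68 µM; then Vmax = 1.20(5.68+1.19)/1.19 = 6.93 μmol/min.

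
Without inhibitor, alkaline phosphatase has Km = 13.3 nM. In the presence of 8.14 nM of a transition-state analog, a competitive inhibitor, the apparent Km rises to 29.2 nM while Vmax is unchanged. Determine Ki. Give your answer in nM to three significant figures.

Competitive: Km,app = α·Km with α = 1 + [I]/Ki.
α = Km,app/Km = 29.2/13.3 = 2.195.
Ki = [I]/(α − 1) = 8.14/1.195 = 6.81 nM.

6.81 nM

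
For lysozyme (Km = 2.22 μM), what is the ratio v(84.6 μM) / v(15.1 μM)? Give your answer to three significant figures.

1.12

Since Vmax cancels, v₂/v₁ = [S]₂(Km+[S]₁) / [S]₁(Km+[S]₂).
= 84.6×(2.22+15.1) / (15.1×(2.22+84.6)) = 1465/1311 = 1.12.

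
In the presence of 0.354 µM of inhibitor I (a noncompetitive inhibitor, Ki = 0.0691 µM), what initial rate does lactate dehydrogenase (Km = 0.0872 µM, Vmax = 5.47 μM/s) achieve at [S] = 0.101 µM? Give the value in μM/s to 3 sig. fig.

With α = 1 + [I]/Ki = 1 + 0.354/0.0691 = 6.123, the noncompetitive rate law is v = (Vmax/α)·[S] / (Km + [S]).
v = (5.47/6.123)×0.101 / (0.0872 + 0.101) = 0.09023/0.1882 = 0.479 μM/s.

0.479 μM/s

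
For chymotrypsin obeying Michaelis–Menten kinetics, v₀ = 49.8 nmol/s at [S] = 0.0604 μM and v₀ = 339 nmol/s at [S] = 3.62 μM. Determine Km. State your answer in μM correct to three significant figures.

From v = Vmax[S]/(Km+[S]), each point gives Vmax = v(Km+[S])/[S].
Equating: 49.8(Km+0.0604)/0.0604 = 339(Km+3.62)/3.62.
824.5·Km + 49.8 = 93.65·Km + 339, so (824.5 − 93.65)·Km = 339 − 49.8.
Km = 289.2/730.9 = 0.396 μM; then Vmax = 49.8(0.396+0.0604)/0.0604 = 376 nmol/s.

0.396 μM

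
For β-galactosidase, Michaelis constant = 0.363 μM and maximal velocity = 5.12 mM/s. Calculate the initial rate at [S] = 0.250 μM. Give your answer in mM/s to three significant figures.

v = Vmax·[S]/(Km + [S]) = 5.12 × 0.250 / (0.363 + 0.250)
  = 1.280 / 0.6130 = 2.09 mM/s.

2.09 mM/s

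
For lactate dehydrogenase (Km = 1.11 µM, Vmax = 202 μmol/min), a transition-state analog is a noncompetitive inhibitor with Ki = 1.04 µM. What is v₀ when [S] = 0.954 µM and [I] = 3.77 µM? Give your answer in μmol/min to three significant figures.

With α = 1 + [I]/Ki = 1 + 3.77/1.04 = 4.625, the noncompetitive rate law is v = (Vmax/α)·[S] / (Km + [S]).
v = (202/4.625)×0.954 / (1.11 + 0.954) = 41.67/2.064 = 20.2 μmol/min.

20.2 μmol/min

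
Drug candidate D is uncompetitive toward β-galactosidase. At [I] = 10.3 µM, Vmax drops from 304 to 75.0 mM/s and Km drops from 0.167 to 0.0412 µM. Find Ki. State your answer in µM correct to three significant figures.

3.37 µM

Uncompetitive: Vmax,app = Vmax/α (and Km,app = Km/α) with α = 1 + [I]/Ki.
α = Vmax/Vmax,app = 304/75.0 = 4.053.
Ki = [I]/(α − 1) = 10.3/3.053 = 3.37 µM.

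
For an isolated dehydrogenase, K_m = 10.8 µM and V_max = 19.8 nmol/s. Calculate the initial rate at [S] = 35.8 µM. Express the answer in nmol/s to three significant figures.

[S]/(Km+[S]) = 35.8/46.60 = 0.7682, the fractional saturation.
v = 0.7682 × Vmax = 0.7682 × 19.8 = 15.2 nmol/s.

15.2 nmol/s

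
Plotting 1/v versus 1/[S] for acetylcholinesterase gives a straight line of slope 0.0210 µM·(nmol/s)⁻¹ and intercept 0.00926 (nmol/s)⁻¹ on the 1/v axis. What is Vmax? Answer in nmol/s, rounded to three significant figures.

The y-intercept of a Lineweaver–Burk plot equals 1/Vmax, so Vmax = 1/0.00926 = 108 nmol/s.

108 nmol/s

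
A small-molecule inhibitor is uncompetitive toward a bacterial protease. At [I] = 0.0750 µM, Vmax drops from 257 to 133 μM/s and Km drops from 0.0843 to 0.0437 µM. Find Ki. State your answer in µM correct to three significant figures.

0.0804 µM

Uncompetitive: Vmax,app = Vmax/α (and Km,app = Km/α) with α = 1 + [I]/Ki.
α = Vmax/Vmax,app = 257/133 = 1.932.
Ki = [I]/(α − 1) = 0.0750/0.9323 = 0.0804 µM.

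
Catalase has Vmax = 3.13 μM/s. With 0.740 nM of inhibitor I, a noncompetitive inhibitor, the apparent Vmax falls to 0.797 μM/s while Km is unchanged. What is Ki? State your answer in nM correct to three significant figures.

0.253 nM

Noncompetitive: Vmax,app = Vmax/α with α = 1 + [I]/Ki.
α = Vmax/Vmax,app = 3.13/0.797 = 3.927.
Ki = [I]/(α − 1) = 0.740/2.927 = 0.253 nM.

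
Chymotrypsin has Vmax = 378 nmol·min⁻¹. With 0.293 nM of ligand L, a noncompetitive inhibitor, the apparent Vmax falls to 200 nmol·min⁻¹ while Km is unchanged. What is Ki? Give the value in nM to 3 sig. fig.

0.329 nM

Noncompetitive: Vmax,app = Vmax/α with α = 1 + [I]/Ki.
α = Vmax/Vmax,app = 378/200 = 1.890.
Ki = [I]/(α − 1) = 0.293/0.8900 = 0.329 nM.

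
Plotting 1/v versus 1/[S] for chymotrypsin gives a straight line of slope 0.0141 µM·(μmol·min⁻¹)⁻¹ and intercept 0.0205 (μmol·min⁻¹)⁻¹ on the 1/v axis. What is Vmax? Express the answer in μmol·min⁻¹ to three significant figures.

48.8 μmol·min⁻¹

The y-intercept of a Lineweaver–Burk plot equals 1/Vmax, so Vmax = 1/0.0205 = 48.8 μmol·min⁻¹.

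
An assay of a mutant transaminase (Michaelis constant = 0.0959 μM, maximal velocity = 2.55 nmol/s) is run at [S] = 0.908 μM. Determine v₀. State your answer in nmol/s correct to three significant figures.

2.31 nmol/s

[S]/(Km+[S]) = 0.908/1.004 = 0.9045, the fractional saturation.
v = 0.9045 × Vmax = 0.9045 × 2.55 = 2.31 nmol/s.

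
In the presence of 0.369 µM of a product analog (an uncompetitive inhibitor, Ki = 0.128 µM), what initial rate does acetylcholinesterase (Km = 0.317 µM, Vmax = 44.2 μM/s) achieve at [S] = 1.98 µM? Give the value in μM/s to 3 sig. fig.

10.9 μM/s

With α = 1 + [I]/Ki = 1 + 0.369/0.128 = 3.883, the uncompetitive rate law is v = (Vmax/α)·[S] / (Km/α + [S]).
v = (44.2/3.883)×1.98 / (0.317/3.883 + 1.98) = 22.54/2.062 = 10.9 μM/s.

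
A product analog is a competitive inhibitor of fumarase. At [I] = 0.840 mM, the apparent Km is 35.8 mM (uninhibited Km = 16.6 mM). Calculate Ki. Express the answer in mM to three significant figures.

Competitive: Km,app = α·Km with α = 1 + [I]/Ki.
α = Km,app/Km = 35.8/16.6 = 2.157.
Since α = 1 + [I]/Ki, [I]/Ki = 2.157 − 1 = 1.157 and Ki = 0.840/1.157 = 0.726 mM.

0.726 mM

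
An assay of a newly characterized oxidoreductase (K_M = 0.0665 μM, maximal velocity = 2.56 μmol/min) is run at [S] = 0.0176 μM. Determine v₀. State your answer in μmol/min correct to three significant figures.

0.536 μmol/min

[S]/(Km+[S]) = 0.0176/0.08410 = 0.2093, the fractional saturation.
v = 0.2093 × Vmax = 0.2093 × 2.56 = 0.536 μmol/min.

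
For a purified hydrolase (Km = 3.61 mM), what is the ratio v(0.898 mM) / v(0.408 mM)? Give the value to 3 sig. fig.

Since Vmax cancels, v₂/v₁ = [S]₂(Km+[S]₁) / [S]₁(Km+[S]₂).
= 0.898×(3.61+0.408) / (0.408×(3.61+0.898)) = 3.608/1.839 = 1.96.

1.96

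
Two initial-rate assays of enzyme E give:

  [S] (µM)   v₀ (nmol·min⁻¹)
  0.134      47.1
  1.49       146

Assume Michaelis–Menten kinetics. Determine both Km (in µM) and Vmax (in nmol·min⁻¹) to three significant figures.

Km = 0.390 µM; Vmax = 184 nmol·min⁻¹

From v = Vmax[S]/(Km+[S]), each point gives Vmax = v(Km+[S])/[S].
Equating: 47.1(Km+0.134)/0.134 = 146(Km+1.49)/1.49.
351.5·Km + 47.1 = 97.99·Km + 146, so (351.5 − 97.99)·Km = 146 − 47.1.
Km = 98.90/253.5 = 0.390 µM; then Vmax = 47.1(0.390+0.134)/0.134 = 184 nmol·min⁻¹.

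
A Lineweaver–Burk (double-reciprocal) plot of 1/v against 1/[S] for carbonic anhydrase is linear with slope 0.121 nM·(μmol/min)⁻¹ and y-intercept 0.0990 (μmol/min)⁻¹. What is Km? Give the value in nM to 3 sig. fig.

1.22 nM

y-intercept = 1/Vmax ⇒ Vmax = 10.1 μmol/min; slope = Km/Vmax ⇒ Km = slope × Vmax.
Km = 0.121 × 10.1 = 1.22 nM.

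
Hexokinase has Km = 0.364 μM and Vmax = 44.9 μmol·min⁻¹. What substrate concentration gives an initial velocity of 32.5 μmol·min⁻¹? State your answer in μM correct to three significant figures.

0.954 μM

Rearranging v = Vmax[S]/(Km+[S]) gives [S] = Km·v/(Vmax − v).
[S] = 0.364 × 32.5 / (44.9 − 32.5) = 11.83/12.40 = 0.954 μM.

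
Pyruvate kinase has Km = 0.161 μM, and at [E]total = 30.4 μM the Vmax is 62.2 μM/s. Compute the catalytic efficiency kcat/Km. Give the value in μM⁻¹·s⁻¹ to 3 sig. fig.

12.7 μM⁻¹·s⁻¹

kcat = Vmax/[E]total = 62.2/30.4 = 2.05 s⁻¹.
kcat/Km = 2.05/0.161 = 12.7 μM⁻¹·s⁻¹.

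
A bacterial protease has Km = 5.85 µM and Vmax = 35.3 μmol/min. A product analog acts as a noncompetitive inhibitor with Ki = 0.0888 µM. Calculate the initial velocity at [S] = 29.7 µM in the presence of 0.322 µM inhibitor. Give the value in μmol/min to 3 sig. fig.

With α = 1 + [I]/Ki = 1 + 0.322/0.0888 = 4.626, the noncompetitive rate law is v = (Vmax/α)·[S] / (Km + [S]).
v = (35.3/4.626)×29.7 / (5.85 + 29.7) = 226.6/35.55 = 6.37 μmol/min.

6.37 μmol/min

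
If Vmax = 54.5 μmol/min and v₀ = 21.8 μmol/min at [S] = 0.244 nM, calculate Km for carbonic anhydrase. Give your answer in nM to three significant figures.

v/Vmax = 21.8/54.5 = 0.4000 = [S]/(Km+[S]).
So Km + [S] = [S]/0.4000 = 0.6100 nM, giving Km = 0.6100 − 0.244 = 0.366 nM.

0.366 nM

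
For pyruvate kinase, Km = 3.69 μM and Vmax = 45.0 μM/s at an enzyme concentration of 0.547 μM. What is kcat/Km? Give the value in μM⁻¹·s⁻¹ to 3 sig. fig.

22.3 μM⁻¹·s⁻¹

kcat = Vmax/[E]total = 45.0/0.547 = 82.3 s⁻¹.
kcat/Km = 82.3/3.69 = 22.3 μM⁻¹·s⁻¹.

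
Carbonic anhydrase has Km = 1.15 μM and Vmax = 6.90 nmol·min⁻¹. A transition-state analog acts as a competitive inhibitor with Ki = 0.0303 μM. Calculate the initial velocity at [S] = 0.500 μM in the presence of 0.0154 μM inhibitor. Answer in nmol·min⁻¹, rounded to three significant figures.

α = 1 + [I]/Ki = 1 + 0.0154/0.0303 = 1.508.
For a competitive inhibitor, Vmax is unchanged and the apparent Km becomes α·Km: Km,app = 1.73 μM, Vmax,app = 6.90 nmol·min⁻¹.
v = Vmax,app·[S]/(Km,app + [S]) = 6.90 × 0.500/(1.73 + 0.500) = 1.54 nmol·min⁻¹.

1.54 nmol·min⁻¹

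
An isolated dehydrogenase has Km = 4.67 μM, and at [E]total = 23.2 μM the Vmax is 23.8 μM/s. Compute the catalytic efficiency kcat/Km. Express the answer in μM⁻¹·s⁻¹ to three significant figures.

0.220 μM⁻¹·s⁻¹

kcat = Vmax/[E]total = 23.8/23.2 = 1.03 s⁻¹.
kcat/Km = 1.03/4.67 = 0.220 μM⁻¹·s⁻¹.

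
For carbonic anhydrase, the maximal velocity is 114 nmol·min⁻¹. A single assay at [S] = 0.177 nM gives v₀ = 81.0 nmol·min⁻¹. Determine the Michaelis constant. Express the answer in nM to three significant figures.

From v = Vmax[S]/(Km+[S]), Km = [S](Vmax − v)/v.
Km = 0.177 × (114 − 81.0) / 81.0 = 5.841/81.0 = 0.0721 nM.

0.0721 nM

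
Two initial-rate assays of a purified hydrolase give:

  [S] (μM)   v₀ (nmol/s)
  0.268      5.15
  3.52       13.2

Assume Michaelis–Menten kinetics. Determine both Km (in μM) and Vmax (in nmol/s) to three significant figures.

Km = 0.520 μM; Vmax = 15.2 nmol/s

From v = Vmax[S]/(Km+[S]), each point gives Vmax = v(Km+[S])/[S].
Equating: 5.15(Km+0.268)/0.268 = 13.2(Km+3.52)/3.52.
19.22·Km + 5.15 = 3.750·Km + 13.2, so (19.22 − 3.750)·Km = 13.2 − 5.15.
Km = 8.050/15.47 = 0.520 μM; then Vmax = 5.15(0.520+0.268)/0.268 = 15.2 nmol/s.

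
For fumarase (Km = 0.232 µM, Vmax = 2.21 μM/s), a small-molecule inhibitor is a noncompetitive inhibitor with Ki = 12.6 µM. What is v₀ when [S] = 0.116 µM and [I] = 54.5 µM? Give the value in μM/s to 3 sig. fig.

With α = 1 + [I]/Ki = 1 + 54.5/12.6 = 5.325, the noncompetitive rate law is v = (Vmax/α)·[S] / (Km + [S]).
v = (2.21/5.325)×0.116 / (0.232 + 0.116) = 0.04814/0.3480 = 0.138 μM/s.

0.138 μM/s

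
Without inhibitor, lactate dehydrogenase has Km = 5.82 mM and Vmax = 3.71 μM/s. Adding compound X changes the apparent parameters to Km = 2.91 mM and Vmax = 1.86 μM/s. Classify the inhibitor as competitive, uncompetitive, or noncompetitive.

uncompetitive

Both Km and Vmax decrease by the same factor (~2.00-fold) — characteristic of uncompetitive inhibition.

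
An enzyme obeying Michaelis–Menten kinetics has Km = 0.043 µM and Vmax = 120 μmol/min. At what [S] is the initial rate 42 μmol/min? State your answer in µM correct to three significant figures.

0.0232 µM

Rearranging v = Vmax[S]/(Km+[S]) gives [S] = Km·v/(Vmax − v).
[S] = 0.043 × 42 / (120 − 42) = 1.806/78.00 = 0.0232 µM.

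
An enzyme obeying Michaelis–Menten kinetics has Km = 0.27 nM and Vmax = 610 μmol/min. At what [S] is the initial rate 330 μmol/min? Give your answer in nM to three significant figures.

Rearranging v = Vmax[S]/(Km+[S]) gives [S] = Km·v/(Vmax − v).
[S] = 0.27 × 330 / (610 − 330) = 89.10/280.0 = 0.318 nM.

0.318 nM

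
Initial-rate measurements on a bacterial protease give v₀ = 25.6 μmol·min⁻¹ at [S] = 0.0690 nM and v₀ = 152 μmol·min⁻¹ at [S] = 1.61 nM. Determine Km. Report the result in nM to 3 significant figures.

0.457 nM

In reciprocal form, 1/v = (Km/Vmax)·(1/[S]) + 1/Vmax. The two points give (1/[S], 1/v) = (14.49, 0.03906) and (0.6211, 0.006579).
Slope = (0.03906 − 0.006579)/(14.49 − 0.6211) = 0.002342; intercept = 0.03906 − 0.002342×14.49 = 0.005124.
Vmax = 1/intercept = 195 μmol·min⁻¹; Km = slope × Vmax = 0.002342 × 195 = 0.457 nM.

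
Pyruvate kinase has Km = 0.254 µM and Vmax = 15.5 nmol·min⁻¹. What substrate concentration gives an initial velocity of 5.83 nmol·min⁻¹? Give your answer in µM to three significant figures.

The required fractional saturation is v/Vmax = 5.83/15.5 = 0.3761.
Then [S]/(Km+[S]) = 0.3761 ⇒ [S] = 0.254 × 0.3761/(1 − 0.3761) = 0.153 µM.

0.153 µM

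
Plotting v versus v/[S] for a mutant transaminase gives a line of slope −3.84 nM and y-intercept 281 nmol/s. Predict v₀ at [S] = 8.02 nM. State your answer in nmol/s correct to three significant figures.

In the Eadie–Hofstee form v = Vmax − Km·(v/[S]), the slope is −Km and the intercept is Vmax, so Km = 3.84 nM and Vmax = 281 nmol/s.
v = 281 × 8.02/(3.84 + 8.02) = 190 nmol/s.

190 nmol/s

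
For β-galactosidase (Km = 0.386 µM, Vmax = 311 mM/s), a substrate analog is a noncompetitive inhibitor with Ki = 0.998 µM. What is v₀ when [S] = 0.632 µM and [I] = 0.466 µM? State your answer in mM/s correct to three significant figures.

132 mM/s

α = 1 + [I]/Ki = 1 + 0.466/0.998 = 1.467.
For a noncompetitive inhibitor, Vmax is reduced to Vmax/α while Km is unchanged: Km,app = 0.386 µM, Vmax,app = 212 mM/s.
v = Vmax,app·[S]/(Km,app + [S]) = 212 × 0.632/(0.386 + 0.632) = 132 mM/s.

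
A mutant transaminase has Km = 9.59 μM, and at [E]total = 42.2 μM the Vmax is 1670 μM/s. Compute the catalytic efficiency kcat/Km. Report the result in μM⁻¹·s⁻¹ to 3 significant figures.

kcat = Vmax/[E]total = 1670/42.2 = 39.6 s⁻¹.
kcat/Km = 39.6/9.59 = 4.13 μM⁻¹·s⁻¹.

4.13 μM⁻¹·s⁻¹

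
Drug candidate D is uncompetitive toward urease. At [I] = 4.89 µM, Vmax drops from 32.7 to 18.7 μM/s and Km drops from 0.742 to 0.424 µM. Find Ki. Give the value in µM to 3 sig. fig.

Uncompetitive: Vmax,app = Vmax/α (and Km,app = Km/α) with α = 1 + [I]/Ki.
α = Vmax/Vmax,app = 32.7/18.7 = 1.749.
Ki = [I]/(α − 1) = 4.89/0.7487 = 6.53 µM.

6.53 µM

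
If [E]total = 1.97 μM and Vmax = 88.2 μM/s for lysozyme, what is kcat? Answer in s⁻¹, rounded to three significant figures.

44.8 s⁻¹

kcat = Vmax/[E]total = 88.2 μM/s / 1.97 μM = 44.8 s⁻¹.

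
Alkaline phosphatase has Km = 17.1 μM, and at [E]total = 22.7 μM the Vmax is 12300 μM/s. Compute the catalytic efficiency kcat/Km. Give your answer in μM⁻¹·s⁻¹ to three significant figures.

kcat = Vmax/[E]total = 12300/22.7 = 542 s⁻¹.
kcat/Km = 542/17.1 = 31.7 μM⁻¹·s⁻¹.

31.7 μM⁻¹·s⁻¹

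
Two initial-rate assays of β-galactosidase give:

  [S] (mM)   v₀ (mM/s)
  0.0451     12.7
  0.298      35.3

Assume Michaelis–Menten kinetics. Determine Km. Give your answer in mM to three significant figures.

In reciprocal form, 1/v = (Km/Vmax)·(1/[S]) + 1/Vmax. The two points give (1/[S], 1/v) = (22.17, 0.07874) and (3.356, 0.02833).
Slope = (0.07874 − 0.02833)/(22.17 − 3.356) = 0.002679; intercept = 0.07874 − 0.002679×22.17 = 0.01934.
Vmax = 1/intercept = 51.7 mM/s; Km = slope × Vmax = 0.002679 × 51.7 = 0.139 mM.

0.139 mM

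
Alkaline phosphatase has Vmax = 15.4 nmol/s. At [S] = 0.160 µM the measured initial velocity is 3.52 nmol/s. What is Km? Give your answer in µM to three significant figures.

0.540 µM

v/Vmax = 3.52/15.4 = 0.2286 = [S]/(Km+[S]).
So Km + [S] = [S]/0.2286 = 0.7000 µM, giving Km = 0.7000 − 0.160 = 0.540 µM.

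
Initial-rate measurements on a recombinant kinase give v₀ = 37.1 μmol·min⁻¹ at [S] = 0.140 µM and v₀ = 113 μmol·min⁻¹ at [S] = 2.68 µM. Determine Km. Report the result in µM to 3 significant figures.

From v = Vmax[S]/(Km+[S]), each point gives Vmax = v(Km+[S])/[S].
Equating: 37.1(Km+0.140)/0.140 = 113(Km+2.68)/2.68.
265.0·Km + 37.1 = 42.16·Km + 113, so (265.0 − 42.16)·Km = 113 − 37.1.
Km = 75.90/222.8 = 0.341 µM; then Vmax = 37.1(0.341+0.140)/0.140 = 127 μmol·min⁻¹.

0.341 µM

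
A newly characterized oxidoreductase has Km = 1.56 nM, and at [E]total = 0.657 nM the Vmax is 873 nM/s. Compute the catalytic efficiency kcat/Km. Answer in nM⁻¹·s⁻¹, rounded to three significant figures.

kcat = Vmax/[E]total = 873/0.657 = 1330 s⁻¹.
kcat/Km = 1330/1.56 = 852 nM⁻¹·s⁻¹.

852 nM⁻¹·s⁻¹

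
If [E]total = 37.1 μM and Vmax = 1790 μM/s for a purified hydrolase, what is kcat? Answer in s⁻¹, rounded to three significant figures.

kcat = Vmax/[E]total = 1790 μM/s / 37.1 μM = 48.2 s⁻¹.

48.2 s⁻¹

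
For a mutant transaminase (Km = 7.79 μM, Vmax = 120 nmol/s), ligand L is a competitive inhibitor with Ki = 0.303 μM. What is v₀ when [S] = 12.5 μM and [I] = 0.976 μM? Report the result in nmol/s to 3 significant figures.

33.1 nmol/s

With α = 1 + [I]/Ki = 1 + 0.976/0.303 = 4.221, the competitive rate law is v = Vmax[S] / (αKm + [S]).
v = 120×12.5 / (4.221×7.79 + 12.5) = 1500/45.38 = 33.1 nmol/s.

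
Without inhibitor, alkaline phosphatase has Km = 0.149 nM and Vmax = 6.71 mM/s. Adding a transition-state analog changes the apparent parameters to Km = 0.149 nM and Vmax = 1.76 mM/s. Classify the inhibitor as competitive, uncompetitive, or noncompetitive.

noncompetitive

Vmax decreases (6.71 → 1.76 mM/s) while Km is unchanged — pure noncompetitive inhibition.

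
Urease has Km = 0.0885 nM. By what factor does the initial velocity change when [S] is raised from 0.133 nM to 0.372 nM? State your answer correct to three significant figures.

1.35

The fractional saturations are [S]/(Km+[S]) = 0.133/0.2215 = 0.6005 and 0.372/0.4605 = 0.8078.
v₂/v₁ is just their ratio: 0.8078/0.6005 = 1.35.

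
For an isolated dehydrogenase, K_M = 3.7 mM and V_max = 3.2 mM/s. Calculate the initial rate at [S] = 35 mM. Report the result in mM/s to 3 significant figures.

2.89 mM/s

v = Vmax·[S]/(Km + [S]) = 3.2 × 35 / (3.7 + 35)
  = 112.0 / 38.70 = 2.89 mM/s.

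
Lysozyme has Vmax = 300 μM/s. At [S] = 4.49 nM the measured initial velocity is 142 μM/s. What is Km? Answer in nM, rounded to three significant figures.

v/Vmax = 142/300 = 0.4733 = [S]/(Km+[S]).
So Km + [S] = [S]/0.4733 = 9.486 nM, giving Km = 9.486 − 4.49 = 5.00 nM.

5.00 nM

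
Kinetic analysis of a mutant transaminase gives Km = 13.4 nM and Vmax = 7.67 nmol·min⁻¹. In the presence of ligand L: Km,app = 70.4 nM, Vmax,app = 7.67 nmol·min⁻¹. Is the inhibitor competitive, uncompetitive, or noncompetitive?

Km increases (13.4 → 70.4 nM) while Vmax is unchanged — the hallmark of competitive inhibition.

competitive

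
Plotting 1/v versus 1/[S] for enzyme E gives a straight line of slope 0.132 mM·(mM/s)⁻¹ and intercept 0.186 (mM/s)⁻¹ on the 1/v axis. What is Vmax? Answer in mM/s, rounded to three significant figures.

The y-intercept of a Lineweaver–Burk plot equals 1/Vmax, so Vmax = 1/0.186 = 5.38 mM/s.

5.38 mM/s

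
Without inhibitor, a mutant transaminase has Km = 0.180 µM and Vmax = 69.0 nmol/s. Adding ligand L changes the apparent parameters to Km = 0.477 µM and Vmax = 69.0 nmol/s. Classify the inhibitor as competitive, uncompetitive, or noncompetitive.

competitive

Km increases (0.180 → 0.477 µM) while Vmax is unchanged — the hallmark of competitive inhibition.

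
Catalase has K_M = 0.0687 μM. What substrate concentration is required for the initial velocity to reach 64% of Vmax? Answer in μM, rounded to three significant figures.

0.122 μM

v/Vmax = [S]/(Km+[S]) = 0.64, so [S] = Km·0.64/(1 − 0.64) = 0.0687 × 1.778.
[S] = 0.122 μM.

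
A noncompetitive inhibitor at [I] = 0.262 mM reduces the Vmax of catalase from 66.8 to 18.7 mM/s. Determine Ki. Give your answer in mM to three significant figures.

0.102 mM

Noncompetitive: Vmax,app = Vmax/α with α = 1 + [I]/Ki.
α = Vmax/Vmax,app = 66.8/18.7 = 3.572.
Ki = [I]/(α − 1) = 0.262/2.572 = 0.102 mM.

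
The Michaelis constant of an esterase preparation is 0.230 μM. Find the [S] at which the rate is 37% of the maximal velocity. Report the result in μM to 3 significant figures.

0.135 μM

v/Vmax = [S]/(Km+[S]) = 0.37, so [S] = Km·0.37/(1 − 0.37) = 0.230 × 0.5873.
[S] = 0.135 μM.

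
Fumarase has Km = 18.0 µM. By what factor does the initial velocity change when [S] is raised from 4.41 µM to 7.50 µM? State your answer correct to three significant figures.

1.49

Since Vmax cancels, v₂/v₁ = [S]₂(Km+[S]₁) / [S]₁(Km+[S]₂).
= 7.50×(18.0+4.41) / (4.41×(18.0+7.50)) = 168.1/112.5 = 1.49.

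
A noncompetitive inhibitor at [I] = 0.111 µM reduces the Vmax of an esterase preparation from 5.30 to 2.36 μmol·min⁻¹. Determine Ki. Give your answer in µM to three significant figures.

Noncompetitive: Vmax,app = Vmax/α with α = 1 + [I]/Ki.
α = Vmax/Vmax,app = 5.30/2.36 = 2.246.
Ki = [I]/(α − 1) = 0.111/1.246 = 0.0891 µM.

0.0891 µM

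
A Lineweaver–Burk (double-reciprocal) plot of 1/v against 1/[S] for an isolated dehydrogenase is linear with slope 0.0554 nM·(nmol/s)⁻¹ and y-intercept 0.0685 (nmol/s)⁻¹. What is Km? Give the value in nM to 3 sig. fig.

0.809 nM

y-intercept = 1/Vmax ⇒ Vmax = 14.6 nmol/s; slope = Km/Vmax ⇒ Km = slope × Vmax.
Km = 0.0554 × 14.6 = 0.809 nM.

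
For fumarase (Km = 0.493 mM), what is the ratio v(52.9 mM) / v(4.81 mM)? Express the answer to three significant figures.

Since Vmax cancels, v₂/v₁ = [S]₂(Km+[S]₁) / [S]₁(Km+[S]₂).
= 52.9×(0.493+4.81) / (4.81×(0.493+52.9)) = 280.5/256.8 = 1.09.

1.09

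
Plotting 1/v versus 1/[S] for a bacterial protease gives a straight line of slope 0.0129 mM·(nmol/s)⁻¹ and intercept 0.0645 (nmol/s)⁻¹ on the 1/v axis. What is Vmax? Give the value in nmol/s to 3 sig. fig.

The y-intercept of a Lineweaver–Burk plot equals 1/Vmax, so Vmax = 1/0.0645 = 15.5 nmol/s.

15.5 nmol/s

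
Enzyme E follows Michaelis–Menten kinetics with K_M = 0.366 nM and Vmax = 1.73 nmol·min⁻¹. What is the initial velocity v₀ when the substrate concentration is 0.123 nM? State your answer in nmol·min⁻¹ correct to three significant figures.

[S]/(Km+[S]) = 0.123/0.4890 = 0.2515, the fractional saturation.
v = 0.2515 × Vmax = 0.2515 × 1.73 = 0.435 nmol·min⁻¹.

0.435 nmol·min⁻¹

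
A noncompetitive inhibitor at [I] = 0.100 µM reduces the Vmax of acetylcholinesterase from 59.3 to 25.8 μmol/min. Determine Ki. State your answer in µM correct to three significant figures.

Noncompetitive: Vmax,app = Vmax/α with α = 1 + [I]/Ki.
α = Vmax/Vmax,app = 59.3/25.8 = 2.298.
Since α = 1 + [I]/Ki, [I]/Ki = 2.298 − 1 = 1.298 and Ki = 0.100/1.298 = 0.0770 µM.

0.0770 µM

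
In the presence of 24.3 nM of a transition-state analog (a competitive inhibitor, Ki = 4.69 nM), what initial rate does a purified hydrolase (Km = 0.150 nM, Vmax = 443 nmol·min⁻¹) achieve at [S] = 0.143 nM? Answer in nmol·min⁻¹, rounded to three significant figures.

α = 1 + [I]/Ki = 1 + 24.3/4.69 = 6.181.
For a competitive inhibitor, Vmax is unchanged and the apparent Km becomes α·Km: Km,app = 0.927 nM, Vmax,app = 443 nmol·min⁻¹.
v = Vmax,app·[S]/(Km,app + [S]) = 443 × 0.143/(0.927 + 0.143) = 59.2 nmol·min⁻¹.

59.2 nmol·min⁻¹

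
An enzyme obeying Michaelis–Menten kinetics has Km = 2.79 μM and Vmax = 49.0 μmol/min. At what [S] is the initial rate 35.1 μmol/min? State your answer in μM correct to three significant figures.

7.05 μM

Rearranging v = Vmax[S]/(Km+[S]) gives [S] = Km·v/(Vmax − v).
[S] = 2.79 × 35.1 / (49.0 − 35.1) = 97.93/13.90 = 7.05 μM.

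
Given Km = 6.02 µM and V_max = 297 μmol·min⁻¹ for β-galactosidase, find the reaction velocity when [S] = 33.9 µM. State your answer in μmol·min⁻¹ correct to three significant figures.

v = Vmax·[S]/(Km + [S]) = 297 × 33.9 / (6.02 + 33.9)
  = 10070 / 39.92 = 252 μmol·min⁻¹.

252 μmol·min⁻¹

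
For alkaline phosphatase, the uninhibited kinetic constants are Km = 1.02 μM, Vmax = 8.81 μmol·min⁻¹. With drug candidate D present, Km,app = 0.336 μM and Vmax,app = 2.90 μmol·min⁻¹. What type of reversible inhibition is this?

Both Km and Vmax decrease by the same factor (~3.04-fold) — characteristic of uncompetitive inhibition.

uncompetitive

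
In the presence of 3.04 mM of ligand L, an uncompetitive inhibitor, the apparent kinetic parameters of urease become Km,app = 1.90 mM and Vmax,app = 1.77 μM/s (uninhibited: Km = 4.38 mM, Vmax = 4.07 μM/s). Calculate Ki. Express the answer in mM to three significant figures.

2.34 mM

Uncompetitive: Vmax,app = Vmax/α (and Km,app = Km/α) with α = 1 + [I]/Ki.
α = Vmax/Vmax,app = 4.07/1.77 = 2.299.
Ki = [I]/(α − 1) = 3.04/1.299 = 2.34 mM.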